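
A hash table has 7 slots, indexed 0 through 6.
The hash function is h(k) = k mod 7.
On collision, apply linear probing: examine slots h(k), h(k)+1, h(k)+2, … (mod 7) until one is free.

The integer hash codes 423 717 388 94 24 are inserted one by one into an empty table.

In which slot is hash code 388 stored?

423: h=3 => slot 3
717: h=3, probe 3,4 => slot 4
388: h=3, probe 3,4,5 => slot 5
94: h=3, probe 3,4,5,6 => slot 6
24: h=3, probe 3,4,5,6,0 => slot 0
Table: [24, ∅, ∅, 423, 717, 388, 94]

5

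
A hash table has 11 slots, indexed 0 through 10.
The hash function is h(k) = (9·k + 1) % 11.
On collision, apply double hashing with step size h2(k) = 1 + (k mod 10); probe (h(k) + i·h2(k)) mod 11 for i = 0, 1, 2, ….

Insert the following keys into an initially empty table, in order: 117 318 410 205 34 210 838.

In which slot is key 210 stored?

0

Insert 117: h=9, slot 9 empty => index 9.
Insert 318: h=3, slot 3 empty => index 3.
Insert 410: h=6, slot 6 empty => index 6.
Insert 205: h=9, h2=6, slot 9 occupied => index 4.
Insert 34: h=10, slot 10 empty => index 10.
Insert 210: h=10, h2=1, slot 10 occupied => index 0.
Insert 838: h=8, slot 8 empty => index 8.
Table: [210, ., ., 318, 205, ., 410, ., 838, 117, 34]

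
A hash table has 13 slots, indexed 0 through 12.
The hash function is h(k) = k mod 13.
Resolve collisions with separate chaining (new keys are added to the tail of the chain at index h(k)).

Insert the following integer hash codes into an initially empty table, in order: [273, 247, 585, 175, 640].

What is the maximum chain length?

273 → bucket 0
247 → bucket 0 (collision)
585 → bucket 0 (collision)
175 → bucket 6
640 → bucket 3
Final buckets:
0: 273 -> 247 -> 585
1: _
2: _
3: 640
4: _
5: _
6: 175
7: _
8: _
9: _
10: _
11: _
12: _

3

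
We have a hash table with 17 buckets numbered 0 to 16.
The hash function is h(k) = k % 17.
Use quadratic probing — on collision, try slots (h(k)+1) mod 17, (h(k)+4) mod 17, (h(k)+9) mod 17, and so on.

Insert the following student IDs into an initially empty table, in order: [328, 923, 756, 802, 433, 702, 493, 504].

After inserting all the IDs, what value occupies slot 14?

702

Insert 328: h=5, slot 5 empty → index 5.
Insert 923: h=5, slot 5 occupied → index 6.
Insert 756: h=8, slot 8 empty → index 8.
Insert 802: h=3, slot 3 empty → index 3.
Insert 433: h=8, slot 8 occupied → index 9.
Insert 702: h=5, slots 5,6,9 occupied → index 14.
Insert 493: h=0, slot 0 empty → index 0.
Insert 504: h=11, slot 11 empty → index 11.
Table: [493, —, —, 802, —, 328, 923, —, 756, 433, —, 504, —, —, 702, —, —]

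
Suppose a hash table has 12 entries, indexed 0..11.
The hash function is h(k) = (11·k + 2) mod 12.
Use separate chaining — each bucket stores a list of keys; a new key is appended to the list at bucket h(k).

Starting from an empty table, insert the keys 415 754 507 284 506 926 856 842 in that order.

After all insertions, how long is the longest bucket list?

415 -> bucket 7
754 -> bucket 4
507 -> bucket 11
284 -> bucket 6
506 -> bucket 0
926 -> bucket 0 (collision)
856 -> bucket 10
842 -> bucket 0 (collision)
Final buckets:
0: 506 -> 926 -> 842
1: -
2: -
3: -
4: 754
5: -
6: 284
7: 415
8: -
9: -
10: 856
11: 507

3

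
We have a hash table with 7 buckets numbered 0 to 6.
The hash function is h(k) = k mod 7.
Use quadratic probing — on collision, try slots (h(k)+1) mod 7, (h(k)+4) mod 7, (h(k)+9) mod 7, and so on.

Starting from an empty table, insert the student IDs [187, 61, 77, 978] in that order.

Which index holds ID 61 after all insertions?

Insert 187: h=5, slot 5 empty → index 5.
Insert 61: h=5, slot 5 occupied → index 6.
Insert 77: h=0, slot 0 empty → index 0.
Insert 978: h=5, slots 5,6 occupied → index 2.
Table: [77, ., 978, ., ., 187, 61]

6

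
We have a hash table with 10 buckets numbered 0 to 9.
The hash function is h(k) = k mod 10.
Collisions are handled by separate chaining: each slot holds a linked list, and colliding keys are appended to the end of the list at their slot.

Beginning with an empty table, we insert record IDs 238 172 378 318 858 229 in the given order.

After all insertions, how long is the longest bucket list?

Insert 238: h=8, bucket 8 empty -> new chain.
Insert 172: h=2, bucket 2 empty -> new chain.
Insert 378: h=8, bucket 8 nonempty -> append to chain.
Insert 318: h=8, bucket 8 nonempty -> append to chain.
Insert 858: h=8, bucket 8 nonempty -> append to chain.
Insert 229: h=9, bucket 9 empty -> new chain.
Final buckets:
0: .
1: .
2: 172
3: .
4: .
5: .
6: .
7: .
8: 238 -> 378 -> 318 -> 858
9: 229

4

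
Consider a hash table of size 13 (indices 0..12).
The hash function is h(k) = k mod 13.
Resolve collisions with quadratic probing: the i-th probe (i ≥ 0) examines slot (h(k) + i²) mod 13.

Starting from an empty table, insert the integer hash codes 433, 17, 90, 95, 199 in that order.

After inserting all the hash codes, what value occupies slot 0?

199

433: h=4 → slot 4
17: h=4, probe 4,5 → slot 5
90: h=12 → slot 12
95: h=4, probe 4,5,8 → slot 8
199: h=4, probe 4,5,8,0 → slot 0
Table: [199, _, _, _, 433, 17, _, _, 95, _, _, _, 90]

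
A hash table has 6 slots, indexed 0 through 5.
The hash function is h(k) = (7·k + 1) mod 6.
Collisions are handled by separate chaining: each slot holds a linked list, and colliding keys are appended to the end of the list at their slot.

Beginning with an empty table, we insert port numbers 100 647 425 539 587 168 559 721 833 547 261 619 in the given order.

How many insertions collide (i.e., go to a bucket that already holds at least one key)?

7

Insert 100: h=5, bucket 5 empty -> new chain.
Insert 647: h=0, bucket 0 empty -> new chain.
Insert 425: h=0, bucket 0 nonempty -> append to chain.
Insert 539: h=0, bucket 0 nonempty -> append to chain.
Insert 587: h=0, bucket 0 nonempty -> append to chain.
Insert 168: h=1, bucket 1 empty -> new chain.
Insert 559: h=2, bucket 2 empty -> new chain.
Insert 721: h=2, bucket 2 nonempty -> append to chain.
Insert 833: h=0, bucket 0 nonempty -> append to chain.
Insert 547: h=2, bucket 2 nonempty -> append to chain.
Insert 261: h=4, bucket 4 empty -> new chain.
Insert 619: h=2, bucket 2 nonempty -> append to chain.
Final buckets:
0: 647 -> 425 -> 539 -> 587 -> 833
1: 168
2: 559 -> 721 -> 547 -> 619
3: -
4: 261
5: 100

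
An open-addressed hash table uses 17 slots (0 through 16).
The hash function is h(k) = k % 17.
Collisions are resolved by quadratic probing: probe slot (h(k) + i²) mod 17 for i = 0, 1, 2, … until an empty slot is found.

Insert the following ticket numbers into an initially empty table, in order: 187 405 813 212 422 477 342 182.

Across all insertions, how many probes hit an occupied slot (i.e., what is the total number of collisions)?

Insert 187: h=0, slot 0 empty => index 0.
Insert 405: h=14, slot 14 empty => index 14.
Insert 813: h=14, slot 14 occupied => index 15.
Insert 212: h=8, slot 8 empty => index 8.
Insert 422: h=14, slots 14,15 occupied => index 1.
Insert 477: h=1, slot 1 occupied => index 2.
Insert 342: h=2, slot 2 occupied => index 3.
Insert 182: h=12, slot 12 empty => index 12.
Table: [187, 422, 477, 342, _, _, _, _, 212, _, _, _, 182, _, 405, 813, _]

5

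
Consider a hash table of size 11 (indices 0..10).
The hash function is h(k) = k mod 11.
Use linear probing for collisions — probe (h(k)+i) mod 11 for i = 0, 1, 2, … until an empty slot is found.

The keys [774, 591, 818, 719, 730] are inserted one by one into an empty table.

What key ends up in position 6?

774 hashes to 4; slot 4 is free → place at 4.
591 hashes to 8; slot 8 is free → place at 8.
818 hashes to 4; 4 taken → place at 5.
719 hashes to 4; 4,5 taken → place at 6.
730 hashes to 4; 4,5,6 taken → place at 7.
Table: [-, -, -, -, 774, 818, 719, 730, 591, -, -]

719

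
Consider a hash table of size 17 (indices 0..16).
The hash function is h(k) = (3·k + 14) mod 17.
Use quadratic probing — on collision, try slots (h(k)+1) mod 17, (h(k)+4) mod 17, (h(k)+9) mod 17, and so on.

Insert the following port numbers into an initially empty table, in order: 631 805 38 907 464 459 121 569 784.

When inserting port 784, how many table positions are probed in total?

Insert 631: h=3, slot 3 empty -> index 3.
Insert 805: h=15, slot 15 empty -> index 15.
Insert 38: h=9, slot 9 empty -> index 9.
Insert 907: h=15, slot 15 occupied -> index 16.
Insert 464: h=12, slot 12 empty -> index 12.
Insert 459: h=14, slot 14 empty -> index 14.
Insert 121: h=3, slot 3 occupied -> index 4.
Insert 569: h=4, slot 4 occupied -> index 5.
Insert 784: h=3, slots 3,4 occupied -> index 7.
Table: [., ., ., 631, 121, 569, ., 784, ., 38, ., ., 464, ., 459, 805, 907]

3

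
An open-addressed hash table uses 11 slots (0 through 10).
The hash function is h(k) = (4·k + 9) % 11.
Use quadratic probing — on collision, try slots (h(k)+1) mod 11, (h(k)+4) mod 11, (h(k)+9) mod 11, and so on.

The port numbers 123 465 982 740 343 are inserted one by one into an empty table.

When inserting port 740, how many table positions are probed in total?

3

123 hashes to 6; slot 6 is free -> place at 6.
465 hashes to 10; slot 10 is free -> place at 10.
982 hashes to 10; 10 taken -> place at 0.
740 hashes to 10; 10,0 taken -> place at 3.
343 hashes to 6; 6 taken -> place at 7.
Table: [982, ., ., 740, ., ., 123, 343, ., ., 465]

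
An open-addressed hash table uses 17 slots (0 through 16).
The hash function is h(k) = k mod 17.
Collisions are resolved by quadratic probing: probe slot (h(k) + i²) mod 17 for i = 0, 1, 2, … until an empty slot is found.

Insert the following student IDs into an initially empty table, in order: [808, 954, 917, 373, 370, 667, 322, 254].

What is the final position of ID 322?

3

808: h=9 → slot 9
954: h=2 → slot 2
917: h=16 → slot 16
373: h=16, probe 16,0 → slot 0
370: h=13 → slot 13
667: h=4 → slot 4
322: h=16, probe 16,0,3 → slot 3
254: h=16, probe 16,0,3,8 → slot 8
Table: [373, —, 954, 322, 667, —, —, —, 254, 808, —, —, —, 370, —, —, 917]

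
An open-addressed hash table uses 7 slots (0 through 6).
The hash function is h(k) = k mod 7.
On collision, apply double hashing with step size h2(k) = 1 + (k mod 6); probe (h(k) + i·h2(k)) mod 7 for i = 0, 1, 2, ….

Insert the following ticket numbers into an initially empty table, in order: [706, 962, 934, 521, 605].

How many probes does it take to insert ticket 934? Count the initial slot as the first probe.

2

706: h=6 → slot 6
962: h=3 → slot 3
934: h=3, h2=5, probe 3,1 → slot 1
521: h=3, h2=6, probe 3,2 → slot 2
605: h=3, h2=6, probe 3,2,1,0 → slot 0
Table: [605, 934, 521, 962, ., ., 706]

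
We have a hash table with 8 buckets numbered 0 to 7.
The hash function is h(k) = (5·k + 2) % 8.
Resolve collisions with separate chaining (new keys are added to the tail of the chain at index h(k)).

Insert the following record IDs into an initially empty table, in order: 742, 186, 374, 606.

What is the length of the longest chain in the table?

3

Insert 742: h=0, bucket 0 empty -> new chain.
Insert 186: h=4, bucket 4 empty -> new chain.
Insert 374: h=0, bucket 0 nonempty -> append to chain.
Insert 606: h=0, bucket 0 nonempty -> append to chain.
Final buckets:
0: 742 -> 374 -> 606
1: —
2: —
3: —
4: 186
5: —
6: —
7: —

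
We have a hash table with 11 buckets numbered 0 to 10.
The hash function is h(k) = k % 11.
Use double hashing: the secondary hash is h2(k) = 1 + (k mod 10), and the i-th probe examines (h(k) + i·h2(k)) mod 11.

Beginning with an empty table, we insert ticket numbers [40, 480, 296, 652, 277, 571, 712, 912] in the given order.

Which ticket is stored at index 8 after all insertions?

40 hashes to 7; slot 7 is free => place at 7.
480 hashes to 7, h2=1; 7 taken => place at 8.
296 hashes to 10; slot 10 is free => place at 10.
652 hashes to 3; slot 3 is free => place at 3.
277 hashes to 2; slot 2 is free => place at 2.
571 hashes to 10, h2=2; 10 taken => place at 1.
712 hashes to 8, h2=3; 8 taken => place at 0.
912 hashes to 10, h2=3; 10,2 taken => place at 5.
Table: [712, 571, 277, 652, ∅, 912, ∅, 40, 480, ∅, 296]

480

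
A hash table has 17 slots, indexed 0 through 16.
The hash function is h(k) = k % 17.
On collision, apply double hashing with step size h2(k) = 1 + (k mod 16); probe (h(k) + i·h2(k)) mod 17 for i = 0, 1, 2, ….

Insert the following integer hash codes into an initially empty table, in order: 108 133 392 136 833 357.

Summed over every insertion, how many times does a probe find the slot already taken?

3

108: h=6 → slot 6
133: h=14 → slot 14
392: h=1 → slot 1
136: h=0 → slot 0
833: h=0, h2=2, probe 0,2 → slot 2
357: h=0, h2=6, probe 0,6,12 → slot 12
Table: [136, 392, 833, ., ., ., 108, ., ., ., ., ., 357, ., 133, ., .]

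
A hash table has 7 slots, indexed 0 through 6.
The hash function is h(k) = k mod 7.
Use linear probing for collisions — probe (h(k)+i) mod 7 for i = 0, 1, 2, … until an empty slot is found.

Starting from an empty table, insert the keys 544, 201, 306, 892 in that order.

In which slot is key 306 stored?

Insert 544: h=5, slot 5 empty => index 5.
Insert 201: h=5, slot 5 occupied => index 6.
Insert 306: h=5, slots 5,6 occupied => index 0.
Insert 892: h=3, slot 3 empty => index 3.
Table: [306, —, —, 892, —, 544, 201]

0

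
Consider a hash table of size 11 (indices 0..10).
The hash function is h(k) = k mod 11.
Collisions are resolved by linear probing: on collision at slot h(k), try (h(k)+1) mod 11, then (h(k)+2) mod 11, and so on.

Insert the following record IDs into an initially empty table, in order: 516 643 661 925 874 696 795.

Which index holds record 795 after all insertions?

4

516: h=10 -> slot 10
643: h=5 -> slot 5
661: h=1 -> slot 1
925: h=1, probe 1,2 -> slot 2
874: h=5, probe 5,6 -> slot 6
696: h=3 -> slot 3
795: h=3, probe 3,4 -> slot 4
Table: [., 661, 925, 696, 795, 643, 874, ., ., ., 516]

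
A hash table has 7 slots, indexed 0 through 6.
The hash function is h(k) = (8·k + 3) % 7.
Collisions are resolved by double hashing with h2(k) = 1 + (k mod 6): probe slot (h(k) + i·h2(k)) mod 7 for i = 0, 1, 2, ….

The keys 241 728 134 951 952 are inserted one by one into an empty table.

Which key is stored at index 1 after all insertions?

952

241: h=6 => slot 6
728: h=3 => slot 3
134: h=4 => slot 4
951: h=2 => slot 2
952: h=3, h2=5, probe 3,1 => slot 1
Table: [∅, 952, 951, 728, 134, ∅, 241]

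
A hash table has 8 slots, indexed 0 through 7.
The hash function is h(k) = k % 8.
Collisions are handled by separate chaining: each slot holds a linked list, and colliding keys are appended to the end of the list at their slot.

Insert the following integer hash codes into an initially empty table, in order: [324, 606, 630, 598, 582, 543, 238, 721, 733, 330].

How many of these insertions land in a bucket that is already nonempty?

4

324 -> bucket 4
606 -> bucket 6
630 -> bucket 6 (collision)
598 -> bucket 6 (collision)
582 -> bucket 6 (collision)
543 -> bucket 7
238 -> bucket 6 (collision)
721 -> bucket 1
733 -> bucket 5
330 -> bucket 2
Final buckets:
0: ∅
1: 721
2: 330
3: ∅
4: 324
5: 733
6: 606 -> 630 -> 598 -> 582 -> 238
7: 543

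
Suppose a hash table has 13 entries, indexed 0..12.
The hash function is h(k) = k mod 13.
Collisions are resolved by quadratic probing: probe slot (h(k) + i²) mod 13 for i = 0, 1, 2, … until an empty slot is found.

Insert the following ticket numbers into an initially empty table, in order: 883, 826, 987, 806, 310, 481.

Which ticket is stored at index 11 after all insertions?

310

883 hashes to 12; slot 12 is free => place at 12.
826 hashes to 7; slot 7 is free => place at 7.
987 hashes to 12; 12 taken => place at 0.
806 hashes to 0; 0 taken => place at 1.
310 hashes to 11; slot 11 is free => place at 11.
481 hashes to 0; 0,1 taken => place at 4.
Table: [987, 806, _, _, 481, _, _, 826, _, _, _, 310, 883]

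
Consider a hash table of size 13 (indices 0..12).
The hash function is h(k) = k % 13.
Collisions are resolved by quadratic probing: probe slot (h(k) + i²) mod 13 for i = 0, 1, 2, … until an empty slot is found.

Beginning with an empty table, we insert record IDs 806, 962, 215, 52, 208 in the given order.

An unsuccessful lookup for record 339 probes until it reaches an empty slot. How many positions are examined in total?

2

Insert 806: h=0, slot 0 empty => index 0.
Insert 962: h=0, slot 0 occupied => index 1.
Insert 215: h=7, slot 7 empty => index 7.
Insert 52: h=0, slots 0,1 occupied => index 4.
Insert 208: h=0, slots 0,1,4 occupied => index 9.
Table: [806, 962, _, _, 52, _, _, 215, _, 208, _, _, _]
Lookup 339: h=1, probe 1,2 → slot 2 empty, not found.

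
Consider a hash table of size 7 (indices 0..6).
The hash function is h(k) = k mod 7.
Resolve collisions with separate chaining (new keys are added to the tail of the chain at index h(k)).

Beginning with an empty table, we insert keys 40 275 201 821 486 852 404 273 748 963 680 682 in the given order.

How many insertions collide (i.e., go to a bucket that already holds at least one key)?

40 -> bucket 5
275 -> bucket 2
201 -> bucket 5 (collision)
821 -> bucket 2 (collision)
486 -> bucket 3
852 -> bucket 5 (collision)
404 -> bucket 5 (collision)
273 -> bucket 0
748 -> bucket 6
963 -> bucket 4
680 -> bucket 1
682 -> bucket 3 (collision)
Final buckets:
0: 273
1: 680
2: 275 -> 821
3: 486 -> 682
4: 963
5: 40 -> 201 -> 852 -> 404
6: 748

5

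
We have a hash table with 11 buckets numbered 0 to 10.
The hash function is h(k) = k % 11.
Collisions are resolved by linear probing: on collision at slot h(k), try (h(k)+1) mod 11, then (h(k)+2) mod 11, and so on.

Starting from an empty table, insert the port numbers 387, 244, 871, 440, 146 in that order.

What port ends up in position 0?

440

387 hashes to 2; slot 2 is free -> place at 2.
244 hashes to 2; 2 taken -> place at 3.
871 hashes to 2; 2,3 taken -> place at 4.
440 hashes to 0; slot 0 is free -> place at 0.
146 hashes to 3; 3,4 taken -> place at 5.
Table: [440, -, 387, 244, 871, 146, -, -, -, -, -]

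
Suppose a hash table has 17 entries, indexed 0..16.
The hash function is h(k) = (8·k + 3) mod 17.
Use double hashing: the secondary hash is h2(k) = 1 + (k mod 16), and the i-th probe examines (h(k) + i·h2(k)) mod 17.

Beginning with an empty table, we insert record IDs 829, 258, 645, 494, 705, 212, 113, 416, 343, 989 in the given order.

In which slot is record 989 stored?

Insert 829: h=5, slot 5 empty => index 5.
Insert 258: h=10, slot 10 empty => index 10.
Insert 645: h=12, slot 12 empty => index 12.
Insert 494: h=11, slot 11 empty => index 11.
Insert 705: h=16, slot 16 empty => index 16.
Insert 212: h=16, h2=5, slot 16 occupied => index 4.
Insert 113: h=6, slot 6 empty => index 6.
Insert 416: h=16, h2=1, slot 16 occupied => index 0.
Insert 343: h=10, h2=8, slot 10 occupied => index 1.
Insert 989: h=10, h2=14, slot 10 occupied => index 7.
Table: [416, 343, ∅, ∅, 212, 829, 113, 989, ∅, ∅, 258, 494, 645, ∅, ∅, ∅, 705]

7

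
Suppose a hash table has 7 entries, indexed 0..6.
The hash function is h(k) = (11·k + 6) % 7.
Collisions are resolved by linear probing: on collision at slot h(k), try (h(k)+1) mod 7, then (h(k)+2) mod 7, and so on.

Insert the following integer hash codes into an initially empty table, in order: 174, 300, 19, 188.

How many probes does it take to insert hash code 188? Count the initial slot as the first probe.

Insert 174: h=2, slot 2 empty -> index 2.
Insert 300: h=2, slot 2 occupied -> index 3.
Insert 19: h=5, slot 5 empty -> index 5.
Insert 188: h=2, slots 2,3 occupied -> index 4.
Table: [_, _, 174, 300, 188, 19, _]

3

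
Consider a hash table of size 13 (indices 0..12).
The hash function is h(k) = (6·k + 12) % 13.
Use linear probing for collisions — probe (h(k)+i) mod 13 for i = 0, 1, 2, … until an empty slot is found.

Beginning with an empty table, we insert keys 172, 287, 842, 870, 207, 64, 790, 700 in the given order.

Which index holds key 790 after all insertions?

10

Insert 172: h=4, slot 4 empty → index 4.
Insert 287: h=5, slot 5 empty → index 5.
Insert 842: h=7, slot 7 empty → index 7.
Insert 870: h=6, slot 6 empty → index 6.
Insert 207: h=6, slots 6,7 occupied → index 8.
Insert 64: h=6, slots 6,7,8 occupied → index 9.
Insert 790: h=7, slots 7,8,9 occupied → index 10.
Insert 700: h=0, slot 0 empty → index 0.
Table: [700, —, —, —, 172, 287, 870, 842, 207, 64, 790, —, —]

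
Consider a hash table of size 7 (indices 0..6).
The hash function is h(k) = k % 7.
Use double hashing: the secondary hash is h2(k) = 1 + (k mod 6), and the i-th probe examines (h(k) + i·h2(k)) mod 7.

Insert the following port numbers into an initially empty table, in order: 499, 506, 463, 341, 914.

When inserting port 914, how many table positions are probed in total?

Insert 499: h=2, slot 2 empty → index 2.
Insert 506: h=2, h2=3, slot 2 occupied → index 5.
Insert 463: h=1, slot 1 empty → index 1.
Insert 341: h=5, h2=6, slot 5 occupied → index 4.
Insert 914: h=4, h2=3, slot 4 occupied → index 0.
Table: [914, 463, 499, -, 341, 506, -]

2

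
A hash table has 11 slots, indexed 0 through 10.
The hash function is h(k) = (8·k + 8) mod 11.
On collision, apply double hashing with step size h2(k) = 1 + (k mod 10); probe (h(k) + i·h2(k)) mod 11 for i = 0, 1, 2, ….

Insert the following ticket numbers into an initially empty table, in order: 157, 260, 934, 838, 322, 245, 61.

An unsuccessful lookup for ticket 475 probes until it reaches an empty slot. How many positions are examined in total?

2

157 hashes to 10; slot 10 is free -> place at 10.
260 hashes to 9; slot 9 is free -> place at 9.
934 hashes to 0; slot 0 is free -> place at 0.
838 hashes to 2; slot 2 is free -> place at 2.
322 hashes to 10, h2=3; 10,2 taken -> place at 5.
245 hashes to 10, h2=6; 10,5,0 taken -> place at 6.
61 hashes to 1; slot 1 is free -> place at 1.
Table: [934, 61, 838, _, _, 322, 245, _, _, 260, 157]
Lookup 475: h=2, h2=6, probe 2,8 → slot 8 empty, not found.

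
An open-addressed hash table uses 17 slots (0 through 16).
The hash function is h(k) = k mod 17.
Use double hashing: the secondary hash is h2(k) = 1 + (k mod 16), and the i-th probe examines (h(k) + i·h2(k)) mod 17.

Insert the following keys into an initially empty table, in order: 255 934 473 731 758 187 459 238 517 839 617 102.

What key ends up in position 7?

255 hashes to 0; slot 0 is free -> place at 0.
934 hashes to 16; slot 16 is free -> place at 16.
473 hashes to 14; slot 14 is free -> place at 14.
731 hashes to 0, h2=12; 0 taken -> place at 12.
758 hashes to 10; slot 10 is free -> place at 10.
187 hashes to 0, h2=12; 0,12 taken -> place at 7.
459 hashes to 0, h2=12; 0,12,7 taken -> place at 2.
238 hashes to 0, h2=15; 0 taken -> place at 15.
517 hashes to 7, h2=6; 7 taken -> place at 13.
839 hashes to 6; slot 6 is free -> place at 6.
617 hashes to 5; slot 5 is free -> place at 5.
102 hashes to 0, h2=7; 0,7,14 taken -> place at 4.
Table: [255, ., 459, ., 102, 617, 839, 187, ., ., 758, ., 731, 517, 473, 238, 934]

187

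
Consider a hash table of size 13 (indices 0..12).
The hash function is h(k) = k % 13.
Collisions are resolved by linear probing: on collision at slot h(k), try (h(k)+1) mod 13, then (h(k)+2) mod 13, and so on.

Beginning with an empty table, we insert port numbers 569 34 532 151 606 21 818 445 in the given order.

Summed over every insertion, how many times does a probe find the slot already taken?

569: h=10 → slot 10
34: h=8 → slot 8
532: h=12 → slot 12
151: h=8, probe 8,9 → slot 9
606: h=8, probe 8,9,10,11 → slot 11
21: h=8, probe 8,9,10,11,12,0 → slot 0
818: h=12, probe 12,0,1 → slot 1
445: h=3 → slot 3
Table: [21, 818, -, 445, -, -, -, -, 34, 151, 569, 606, 532]

11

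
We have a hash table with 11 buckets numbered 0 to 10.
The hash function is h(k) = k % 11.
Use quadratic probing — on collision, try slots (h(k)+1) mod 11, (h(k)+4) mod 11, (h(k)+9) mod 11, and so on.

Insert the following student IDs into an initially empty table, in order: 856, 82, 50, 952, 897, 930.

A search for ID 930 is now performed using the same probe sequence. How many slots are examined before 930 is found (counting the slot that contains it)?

4

Insert 856: h=9, slot 9 empty → index 9.
Insert 82: h=5, slot 5 empty → index 5.
Insert 50: h=6, slot 6 empty → index 6.
Insert 952: h=6, slot 6 occupied → index 7.
Insert 897: h=6, slots 6,7 occupied → index 10.
Insert 930: h=6, slots 6,7,10 occupied → index 4.
Table: [—, —, —, —, 930, 82, 50, 952, —, 856, 897]
Lookup 930: h=6, probe 6,7,10,4 → found at 4.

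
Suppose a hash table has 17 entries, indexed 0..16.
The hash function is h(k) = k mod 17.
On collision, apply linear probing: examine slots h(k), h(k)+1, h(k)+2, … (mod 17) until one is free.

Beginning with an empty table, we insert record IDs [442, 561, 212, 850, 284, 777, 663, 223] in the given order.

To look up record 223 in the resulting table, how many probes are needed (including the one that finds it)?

3

442: h=0 => slot 0
561: h=0, probe 0,1 => slot 1
212: h=8 => slot 8
850: h=0, probe 0,1,2 => slot 2
284: h=12 => slot 12
777: h=12, probe 12,13 => slot 13
663: h=0, probe 0,1,2,3 => slot 3
223: h=2, probe 2,3,4 => slot 4
Table: [442, 561, 850, 663, 223, —, —, —, 212, —, —, —, 284, 777, —, —, —]
Lookup 223: h=2, probe 2,3,4 → found at 4.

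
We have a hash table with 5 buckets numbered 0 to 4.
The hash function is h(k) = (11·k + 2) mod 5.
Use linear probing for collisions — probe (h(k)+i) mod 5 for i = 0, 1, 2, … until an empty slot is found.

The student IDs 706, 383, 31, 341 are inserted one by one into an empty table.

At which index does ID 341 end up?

706: h=3 -> slot 3
383: h=0 -> slot 0
31: h=3, probe 3,4 -> slot 4
341: h=3, probe 3,4,0,1 -> slot 1
Table: [383, 341, —, 706, 31]

1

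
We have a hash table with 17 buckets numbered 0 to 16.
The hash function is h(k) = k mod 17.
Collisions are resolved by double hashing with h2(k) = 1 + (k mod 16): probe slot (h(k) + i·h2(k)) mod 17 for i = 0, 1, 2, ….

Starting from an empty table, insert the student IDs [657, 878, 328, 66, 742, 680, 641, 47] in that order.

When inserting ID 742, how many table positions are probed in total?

2

657: h=11 → slot 11
878: h=11, h2=15, probe 11,9 → slot 9
328: h=5 → slot 5
66: h=15 → slot 15
742: h=11, h2=7, probe 11,1 → slot 1
680: h=0 → slot 0
641: h=12 → slot 12
47: h=13 → slot 13
Table: [680, 742, ∅, ∅, ∅, 328, ∅, ∅, ∅, 878, ∅, 657, 641, 47, ∅, 66, ∅]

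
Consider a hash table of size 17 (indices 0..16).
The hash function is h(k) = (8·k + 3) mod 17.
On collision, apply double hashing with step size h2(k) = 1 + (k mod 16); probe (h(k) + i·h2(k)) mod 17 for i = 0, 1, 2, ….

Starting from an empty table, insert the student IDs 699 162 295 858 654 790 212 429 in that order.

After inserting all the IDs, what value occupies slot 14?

654

Insert 699: h=2, slot 2 empty -> index 2.
Insert 162: h=7, slot 7 empty -> index 7.
Insert 295: h=0, slot 0 empty -> index 0.
Insert 858: h=16, slot 16 empty -> index 16.
Insert 654: h=16, h2=15, slot 16 occupied -> index 14.
Insert 790: h=16, h2=7, slot 16 occupied -> index 6.
Insert 212: h=16, h2=5, slot 16 occupied -> index 4.
Insert 429: h=1, slot 1 empty -> index 1.
Table: [295, 429, 699, -, 212, -, 790, 162, -, -, -, -, -, -, 654, -, 858]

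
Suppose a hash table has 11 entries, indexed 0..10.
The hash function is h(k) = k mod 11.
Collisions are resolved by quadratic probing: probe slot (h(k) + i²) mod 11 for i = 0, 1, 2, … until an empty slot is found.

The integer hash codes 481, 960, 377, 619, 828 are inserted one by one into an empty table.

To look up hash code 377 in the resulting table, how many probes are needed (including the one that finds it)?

481 hashes to 8; slot 8 is free => place at 8.
960 hashes to 3; slot 3 is free => place at 3.
377 hashes to 3; 3 taken => place at 4.
619 hashes to 3; 3,4 taken => place at 7.
828 hashes to 3; 3,4,7 taken => place at 1.
Table: [-, 828, -, 960, 377, -, -, 619, 481, -, -]
Lookup 377: h=3, probe 3,4 → found at 4.

2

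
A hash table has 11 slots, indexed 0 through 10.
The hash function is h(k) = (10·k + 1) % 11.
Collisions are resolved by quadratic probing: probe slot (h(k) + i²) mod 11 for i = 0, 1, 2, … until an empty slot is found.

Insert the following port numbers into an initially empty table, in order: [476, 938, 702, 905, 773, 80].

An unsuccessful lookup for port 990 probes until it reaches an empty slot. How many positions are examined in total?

476: h=9 => slot 9
938: h=9, probe 9,10 => slot 10
702: h=3 => slot 3
905: h=9, probe 9,10,2 => slot 2
773: h=9, probe 9,10,2,7 => slot 7
80: h=9, probe 9,10,2,7,3,1 => slot 1
Table: [_, 80, 905, 702, _, _, _, 773, _, 476, 938]
Lookup 990: h=1, probe 1,2,5 → slot 5 empty, not found.

3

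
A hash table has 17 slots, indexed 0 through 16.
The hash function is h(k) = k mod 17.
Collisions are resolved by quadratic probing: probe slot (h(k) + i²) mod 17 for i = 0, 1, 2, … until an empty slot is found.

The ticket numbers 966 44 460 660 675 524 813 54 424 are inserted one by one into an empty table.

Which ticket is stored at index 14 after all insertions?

Insert 966: h=14, slot 14 empty -> index 14.
Insert 44: h=10, slot 10 empty -> index 10.
Insert 460: h=1, slot 1 empty -> index 1.
Insert 660: h=14, slot 14 occupied -> index 15.
Insert 675: h=12, slot 12 empty -> index 12.
Insert 524: h=14, slots 14,15,1 occupied -> index 6.
Insert 813: h=14, slots 14,15,1,6 occupied -> index 13.
Insert 54: h=3, slot 3 empty -> index 3.
Insert 424: h=16, slot 16 empty -> index 16.
Table: [_, 460, _, 54, _, _, 524, _, _, _, 44, _, 675, 813, 966, 660, 424]

966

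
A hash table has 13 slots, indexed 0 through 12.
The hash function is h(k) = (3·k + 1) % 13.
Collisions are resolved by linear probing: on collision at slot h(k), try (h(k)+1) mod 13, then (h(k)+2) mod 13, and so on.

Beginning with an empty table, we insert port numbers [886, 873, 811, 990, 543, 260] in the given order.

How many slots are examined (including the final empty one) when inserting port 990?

886 hashes to 7; slot 7 is free → place at 7.
873 hashes to 7; 7 taken → place at 8.
811 hashes to 3; slot 3 is free → place at 3.
990 hashes to 7; 7,8 taken → place at 9.
543 hashes to 5; slot 5 is free → place at 5.
260 hashes to 1; slot 1 is free → place at 1.
Table: [∅, 260, ∅, 811, ∅, 543, ∅, 886, 873, 990, ∅, ∅, ∅]

3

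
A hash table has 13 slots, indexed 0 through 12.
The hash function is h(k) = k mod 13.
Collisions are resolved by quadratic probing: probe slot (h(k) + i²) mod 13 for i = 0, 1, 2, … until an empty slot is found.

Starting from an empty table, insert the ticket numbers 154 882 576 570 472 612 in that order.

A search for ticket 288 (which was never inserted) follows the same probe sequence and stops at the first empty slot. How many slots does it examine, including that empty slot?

154 hashes to 11; slot 11 is free → place at 11.
882 hashes to 11; 11 taken → place at 12.
576 hashes to 4; slot 4 is free → place at 4.
570 hashes to 11; 11,12 taken → place at 2.
472 hashes to 4; 4 taken → place at 5.
612 hashes to 1; slot 1 is free → place at 1.
Table: [—, 612, 570, —, 576, 472, —, —, —, —, —, 154, 882]
Lookup 288: h=2, probe 2,3 → slot 3 empty, not found.

2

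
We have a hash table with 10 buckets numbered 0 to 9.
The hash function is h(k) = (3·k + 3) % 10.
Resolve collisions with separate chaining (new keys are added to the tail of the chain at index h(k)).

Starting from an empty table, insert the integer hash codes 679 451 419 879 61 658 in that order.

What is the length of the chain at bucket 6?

Insert 679: h=0, bucket 0 empty → new chain.
Insert 451: h=6, bucket 6 empty → new chain.
Insert 419: h=0, bucket 0 nonempty → append to chain.
Insert 879: h=0, bucket 0 nonempty → append to chain.
Insert 61: h=6, bucket 6 nonempty → append to chain.
Insert 658: h=7, bucket 7 empty → new chain.
Final buckets:
0: 679 -> 419 -> 879
1: _
2: _
3: _
4: _
5: _
6: 451 -> 61
7: 658
8: _
9: _

2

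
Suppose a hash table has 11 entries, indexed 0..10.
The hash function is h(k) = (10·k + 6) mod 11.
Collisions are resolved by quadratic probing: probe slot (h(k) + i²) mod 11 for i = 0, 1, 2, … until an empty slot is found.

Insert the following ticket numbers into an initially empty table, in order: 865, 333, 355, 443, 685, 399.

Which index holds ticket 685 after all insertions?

1

865 hashes to 10; slot 10 is free => place at 10.
333 hashes to 3; slot 3 is free => place at 3.
355 hashes to 3; 3 taken => place at 4.
443 hashes to 3; 3,4 taken => place at 7.
685 hashes to 3; 3,4,7 taken => place at 1.
399 hashes to 3; 3,4,7,1 taken => place at 8.
Table: [—, 685, —, 333, 355, —, —, 443, 399, —, 865]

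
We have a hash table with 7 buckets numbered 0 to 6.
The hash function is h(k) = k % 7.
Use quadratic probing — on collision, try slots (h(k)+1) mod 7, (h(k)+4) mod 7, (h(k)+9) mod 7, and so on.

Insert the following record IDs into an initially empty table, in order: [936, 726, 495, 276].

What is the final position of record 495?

936: h=5 → slot 5
726: h=5, probe 5,6 → slot 6
495: h=5, probe 5,6,2 → slot 2
276: h=3 → slot 3
Table: [., ., 495, 276, ., 936, 726]

2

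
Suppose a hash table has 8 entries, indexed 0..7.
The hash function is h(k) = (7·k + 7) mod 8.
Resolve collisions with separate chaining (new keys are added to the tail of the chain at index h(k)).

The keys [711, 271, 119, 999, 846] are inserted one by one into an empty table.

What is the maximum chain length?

4

Insert 711: h=0, bucket 0 empty → new chain.
Insert 271: h=0, bucket 0 nonempty → append to chain.
Insert 119: h=0, bucket 0 nonempty → append to chain.
Insert 999: h=0, bucket 0 nonempty → append to chain.
Insert 846: h=1, bucket 1 empty → new chain.
Final buckets:
0: 711 -> 271 -> 119 -> 999
1: 846
2: _
3: _
4: _
5: _
6: _
7: _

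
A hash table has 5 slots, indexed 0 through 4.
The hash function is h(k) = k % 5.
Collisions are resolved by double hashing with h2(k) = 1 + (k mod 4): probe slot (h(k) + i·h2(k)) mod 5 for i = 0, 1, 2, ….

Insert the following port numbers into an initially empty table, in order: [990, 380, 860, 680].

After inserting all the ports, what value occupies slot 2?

860

990: h=0 => slot 0
380: h=0, h2=1, probe 0,1 => slot 1
860: h=0, h2=1, probe 0,1,2 => slot 2
680: h=0, h2=1, probe 0,1,2,3 => slot 3
Table: [990, 380, 860, 680, .]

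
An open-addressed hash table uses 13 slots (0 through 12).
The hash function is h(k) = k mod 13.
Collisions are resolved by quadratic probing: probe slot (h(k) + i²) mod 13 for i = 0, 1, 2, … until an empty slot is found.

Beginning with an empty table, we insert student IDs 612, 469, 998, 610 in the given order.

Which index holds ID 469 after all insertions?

612 hashes to 1; slot 1 is free -> place at 1.
469 hashes to 1; 1 taken -> place at 2.
998 hashes to 10; slot 10 is free -> place at 10.
610 hashes to 12; slot 12 is free -> place at 12.
Table: [_, 612, 469, _, _, _, _, _, _, _, 998, _, 610]

2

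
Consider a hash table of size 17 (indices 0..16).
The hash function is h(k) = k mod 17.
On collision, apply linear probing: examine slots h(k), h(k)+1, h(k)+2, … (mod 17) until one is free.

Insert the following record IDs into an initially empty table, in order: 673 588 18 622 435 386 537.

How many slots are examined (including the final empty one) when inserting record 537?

6

Insert 673: h=10, slot 10 empty => index 10.
Insert 588: h=10, slot 10 occupied => index 11.
Insert 18: h=1, slot 1 empty => index 1.
Insert 622: h=10, slots 10,11 occupied => index 12.
Insert 435: h=10, slots 10,11,12 occupied => index 13.
Insert 386: h=12, slots 12,13 occupied => index 14.
Insert 537: h=10, slots 10,11,12,13,14 occupied => index 15.
Table: [∅, 18, ∅, ∅, ∅, ∅, ∅, ∅, ∅, ∅, 673, 588, 622, 435, 386, 537, ∅]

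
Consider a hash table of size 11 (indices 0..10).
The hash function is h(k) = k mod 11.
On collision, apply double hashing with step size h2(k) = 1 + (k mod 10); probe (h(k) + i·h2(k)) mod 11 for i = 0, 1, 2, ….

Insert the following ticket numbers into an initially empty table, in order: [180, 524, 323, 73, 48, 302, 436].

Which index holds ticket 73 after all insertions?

180: h=4 -> slot 4
524: h=7 -> slot 7
323: h=4, h2=4, probe 4,8 -> slot 8
73: h=7, h2=4, probe 7,0 -> slot 0
48: h=4, h2=9, probe 4,2 -> slot 2
302: h=5 -> slot 5
436: h=7, h2=7, probe 7,3 -> slot 3
Table: [73, ∅, 48, 436, 180, 302, ∅, 524, 323, ∅, ∅]

0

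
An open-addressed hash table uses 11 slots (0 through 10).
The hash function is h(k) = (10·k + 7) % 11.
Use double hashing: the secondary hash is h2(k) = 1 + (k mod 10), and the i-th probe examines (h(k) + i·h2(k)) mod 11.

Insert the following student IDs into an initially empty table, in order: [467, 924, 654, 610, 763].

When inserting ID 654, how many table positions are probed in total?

467: h=2 → slot 2
924: h=7 → slot 7
654: h=2, h2=5, probe 2,7,1 → slot 1
610: h=2, h2=1, probe 2,3 → slot 3
763: h=3, h2=4, probe 3,7,0 → slot 0
Table: [763, 654, 467, 610, ., ., ., 924, ., ., .]

3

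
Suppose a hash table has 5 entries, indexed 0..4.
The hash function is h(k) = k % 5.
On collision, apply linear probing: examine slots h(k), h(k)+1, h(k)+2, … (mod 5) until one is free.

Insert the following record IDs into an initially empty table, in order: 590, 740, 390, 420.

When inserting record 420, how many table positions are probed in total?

590: h=0 => slot 0
740: h=0, probe 0,1 => slot 1
390: h=0, probe 0,1,2 => slot 2
420: h=0, probe 0,1,2,3 => slot 3
Table: [590, 740, 390, 420, .]

4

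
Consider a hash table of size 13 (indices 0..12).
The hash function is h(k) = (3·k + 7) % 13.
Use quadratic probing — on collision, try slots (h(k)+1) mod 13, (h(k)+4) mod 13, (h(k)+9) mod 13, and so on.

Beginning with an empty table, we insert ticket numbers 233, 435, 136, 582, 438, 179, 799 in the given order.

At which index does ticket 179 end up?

2

233 hashes to 4; slot 4 is free -> place at 4.
435 hashes to 12; slot 12 is free -> place at 12.
136 hashes to 12; 12 taken -> place at 0.
582 hashes to 11; slot 11 is free -> place at 11.
438 hashes to 8; slot 8 is free -> place at 8.
179 hashes to 11; 11,12 taken -> place at 2.
799 hashes to 12; 12,0 taken -> place at 3.
Table: [136, —, 179, 799, 233, —, —, —, 438, —, —, 582, 435]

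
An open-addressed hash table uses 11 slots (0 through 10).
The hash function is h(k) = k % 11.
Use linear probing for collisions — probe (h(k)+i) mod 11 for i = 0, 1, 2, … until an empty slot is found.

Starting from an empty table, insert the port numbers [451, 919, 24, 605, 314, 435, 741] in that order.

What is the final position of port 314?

7

Insert 451: h=0, slot 0 empty → index 0.
Insert 919: h=6, slot 6 empty → index 6.
Insert 24: h=2, slot 2 empty → index 2.
Insert 605: h=0, slot 0 occupied → index 1.
Insert 314: h=6, slot 6 occupied → index 7.
Insert 435: h=6, slots 6,7 occupied → index 8.
Insert 741: h=4, slot 4 empty → index 4.
Table: [451, 605, 24, _, 741, _, 919, 314, 435, _, _]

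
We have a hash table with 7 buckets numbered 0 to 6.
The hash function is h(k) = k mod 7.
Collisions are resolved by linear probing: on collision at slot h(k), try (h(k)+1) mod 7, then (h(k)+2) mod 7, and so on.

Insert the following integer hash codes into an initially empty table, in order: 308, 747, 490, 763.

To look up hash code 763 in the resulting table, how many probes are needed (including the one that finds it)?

308: h=0 → slot 0
747: h=5 → slot 5
490: h=0, probe 0,1 → slot 1
763: h=0, probe 0,1,2 → slot 2
Table: [308, 490, 763, -, -, 747, -]
Lookup 763: h=0, probe 0,1,2 → found at 2.

3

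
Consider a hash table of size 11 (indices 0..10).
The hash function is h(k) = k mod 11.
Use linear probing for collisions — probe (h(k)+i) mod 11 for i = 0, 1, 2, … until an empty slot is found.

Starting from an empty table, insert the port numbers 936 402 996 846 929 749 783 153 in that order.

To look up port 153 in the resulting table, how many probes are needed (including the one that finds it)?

2

936 hashes to 1; slot 1 is free => place at 1.
402 hashes to 6; slot 6 is free => place at 6.
996 hashes to 6; 6 taken => place at 7.
846 hashes to 10; slot 10 is free => place at 10.
929 hashes to 5; slot 5 is free => place at 5.
749 hashes to 1; 1 taken => place at 2.
783 hashes to 2; 2 taken => place at 3.
153 hashes to 10; 10 taken => place at 0.
Table: [153, 936, 749, 783, ∅, 929, 402, 996, ∅, ∅, 846]
Lookup 153: h=10, probe 10,0 → found at 0.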